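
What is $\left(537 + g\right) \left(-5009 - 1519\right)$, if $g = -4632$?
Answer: $26732160$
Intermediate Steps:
$\left(537 + g\right) \left(-5009 - 1519\right) = \left(537 - 4632\right) \left(-5009 - 1519\right) = \left(-4095\right) \left(-6528\right) = 26732160$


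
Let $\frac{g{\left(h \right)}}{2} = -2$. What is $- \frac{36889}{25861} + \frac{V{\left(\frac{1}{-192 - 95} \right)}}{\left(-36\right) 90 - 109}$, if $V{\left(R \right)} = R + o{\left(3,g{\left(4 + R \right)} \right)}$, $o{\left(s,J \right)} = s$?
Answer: $- \frac{35478582367}{24856636343} \approx -1.4273$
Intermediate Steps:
$g{\left(h \right)} = -4$ ($g{\left(h \right)} = 2 \left(-2\right) = -4$)
$V{\left(R \right)} = 3 + R$ ($V{\left(R \right)} = R + 3 = 3 + R$)
$- \frac{36889}{25861} + \frac{V{\left(\frac{1}{-192 - 95} \right)}}{\left(-36\right) 90 - 109} = - \frac{36889}{25861} + \frac{3 + \frac{1}{-192 - 95}}{\left(-36\right) 90 - 109} = \left(-36889\right) \frac{1}{25861} + \frac{3 + \frac{1}{-287}}{-3240 - 109} = - \frac{36889}{25861} + \frac{3 - \frac{1}{287}}{-3349} = - \frac{36889}{25861} + \frac{860}{287} \left(- \frac{1}{3349}\right) = - \frac{36889}{25861} - \frac{860}{961163} = - \frac{35478582367}{24856636343}$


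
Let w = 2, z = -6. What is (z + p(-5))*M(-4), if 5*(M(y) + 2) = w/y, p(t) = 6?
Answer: 0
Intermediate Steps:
M(y) = -2 + 2/(5*y) (M(y) = -2 + (2/y)/5 = -2 + 2/(5*y))
(z + p(-5))*M(-4) = (-6 + 6)*(-2 + (2/5)/(-4)) = 0*(-2 + (2/5)*(-1/4)) = 0*(-2 - 1/10) = 0*(-21/10) = 0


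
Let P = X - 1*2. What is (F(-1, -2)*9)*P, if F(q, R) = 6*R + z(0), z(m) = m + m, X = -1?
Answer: 324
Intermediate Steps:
z(m) = 2*m
F(q, R) = 6*R (F(q, R) = 6*R + 2*0 = 6*R + 0 = 6*R)
P = -3 (P = -1 - 1*2 = -1 - 2 = -3)
(F(-1, -2)*9)*P = ((6*(-2))*9)*(-3) = -12*9*(-3) = -108*(-3) = 324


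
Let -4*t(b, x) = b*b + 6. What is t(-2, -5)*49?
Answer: -245/2 ≈ -122.50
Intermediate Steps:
t(b, x) = -3/2 - b**2/4 (t(b, x) = -(b*b + 6)/4 = -(b**2 + 6)/4 = -(6 + b**2)/4 = -3/2 - b**2/4)
t(-2, -5)*49 = (-3/2 - 1/4*(-2)**2)*49 = (-3/2 - 1/4*4)*49 = (-3/2 - 1)*49 = -5/2*49 = -245/2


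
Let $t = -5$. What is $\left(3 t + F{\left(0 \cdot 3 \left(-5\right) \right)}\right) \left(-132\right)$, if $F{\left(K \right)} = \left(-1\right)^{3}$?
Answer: $2112$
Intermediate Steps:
$F{\left(K \right)} = -1$
$\left(3 t + F{\left(0 \cdot 3 \left(-5\right) \right)}\right) \left(-132\right) = \left(3 \left(-5\right) - 1\right) \left(-132\right) = \left(-15 - 1\right) \left(-132\right) = \left(-16\right) \left(-132\right) = 2112$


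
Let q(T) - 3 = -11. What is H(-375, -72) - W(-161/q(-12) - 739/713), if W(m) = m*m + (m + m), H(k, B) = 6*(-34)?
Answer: -19734452273/32535616 ≈ -606.55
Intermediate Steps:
q(T) = -8 (q(T) = 3 - 11 = -8)
H(k, B) = -204
W(m) = m² + 2*m
H(-375, -72) - W(-161/q(-12) - 739/713) = -204 - (-161/(-8) - 739/713)*(2 + (-161/(-8) - 739/713)) = -204 - (-161*(-⅛) - 739*1/713)*(2 + (-161*(-⅛) - 739*1/713)) = -204 - (161/8 - 739/713)*(2 + (161/8 - 739/713)) = -204 - 108881*(2 + 108881/5704)/5704 = -204 - 108881*120289/(5704*5704) = -204 - 1*13097186609/32535616 = -204 - 13097186609/32535616 = -19734452273/32535616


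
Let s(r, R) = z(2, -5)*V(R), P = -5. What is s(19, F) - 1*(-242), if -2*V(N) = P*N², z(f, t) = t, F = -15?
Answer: -5141/2 ≈ -2570.5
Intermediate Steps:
V(N) = 5*N²/2 (V(N) = -(-5)*N²/2 = 5*N²/2)
s(r, R) = -25*R²/2
s(19, F) - 1*(-242) = -25/2*(-15)² - 1*(-242) = -25/2*225 + 242 = -5625/2 + 242 = -5141/2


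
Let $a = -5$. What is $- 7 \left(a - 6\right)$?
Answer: $77$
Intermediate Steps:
$- 7 \left(a - 6\right) = - 7 \left(-5 - 6\right) = \left(-7\right) \left(-11\right) = 77$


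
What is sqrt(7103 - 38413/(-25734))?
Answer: sqrt(4704870404010)/25734 ≈ 84.288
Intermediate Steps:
sqrt(7103 - 38413/(-25734)) = sqrt(7103 - 38413*(-1/25734)) = sqrt(7103 + 38413/25734) = sqrt(182827015/25734) = sqrt(4704870404010)/25734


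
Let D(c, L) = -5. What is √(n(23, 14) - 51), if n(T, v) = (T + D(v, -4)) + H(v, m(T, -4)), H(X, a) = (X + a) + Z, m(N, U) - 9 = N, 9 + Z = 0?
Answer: 2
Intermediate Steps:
Z = -9 (Z = -9 + 0 = -9)
m(N, U) = 9 + N
H(X, a) = -9 + X + a (H(X, a) = (X + a) - 9 = -9 + X + a)
n(T, v) = -5 + v + 2*T (n(T, v) = (T - 5) + (-9 + v + (9 + T)) = (-5 + T) + (T + v) = -5 + v + 2*T)
√(n(23, 14) - 51) = √((-5 + 14 + 2*23) - 51) = √((-5 + 14 + 46) - 51) = √(55 - 51) = √4 = 2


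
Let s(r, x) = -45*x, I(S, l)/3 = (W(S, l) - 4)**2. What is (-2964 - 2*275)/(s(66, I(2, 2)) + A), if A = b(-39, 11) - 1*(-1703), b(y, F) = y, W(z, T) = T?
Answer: -1757/562 ≈ -3.1263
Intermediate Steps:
I(S, l) = 3*(-4 + l)**2 (I(S, l) = 3*(l - 4)**2 = 3*(-4 + l)**2)
A = 1664 (A = -39 - 1*(-1703) = -39 + 1703 = 1664)
(-2964 - 2*275)/(s(66, I(2, 2)) + A) = (-2964 - 2*275)/(-135*(-4 + 2)**2 + 1664) = (-2964 - 550)/(-135*(-2)**2 + 1664) = -3514/(-135*4 + 1664) = -3514/(-45*12 + 1664) = -3514/(-540 + 1664) = -3514/1124 = -3514*1/1124 = -1757/562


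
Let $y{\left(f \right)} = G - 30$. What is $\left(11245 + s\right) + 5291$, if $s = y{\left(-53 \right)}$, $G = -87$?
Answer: $16419$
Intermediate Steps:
$y{\left(f \right)} = -117$ ($y{\left(f \right)} = -87 - 30 = -117$)
$s = -117$
$\left(11245 + s\right) + 5291 = \left(11245 - 117\right) + 5291 = 11128 + 5291 = 16419$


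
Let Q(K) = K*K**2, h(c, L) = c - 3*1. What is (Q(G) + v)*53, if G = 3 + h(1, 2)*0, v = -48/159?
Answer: 1415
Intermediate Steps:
h(c, L) = -3 + c (h(c, L) = c - 3 = -3 + c)
v = -16/53 (v = -48*1/159 = -16/53 ≈ -0.30189)
G = 3 (G = 3 + (-3 + 1)*0 = 3 - 2*0 = 3 + 0 = 3)
Q(K) = K**3
(Q(G) + v)*53 = (3**3 - 16/53)*53 = (27 - 16/53)*53 = (1415/53)*53 = 1415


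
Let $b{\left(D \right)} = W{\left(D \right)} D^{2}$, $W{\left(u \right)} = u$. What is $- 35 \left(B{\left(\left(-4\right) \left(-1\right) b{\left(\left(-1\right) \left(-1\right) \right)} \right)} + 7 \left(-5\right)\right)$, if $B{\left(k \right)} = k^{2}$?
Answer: $665$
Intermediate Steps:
$b{\left(D \right)} = D^{3}$ ($b{\left(D \right)} = D D^{2} = D^{3}$)
$- 35 \left(B{\left(\left(-4\right) \left(-1\right) b{\left(\left(-1\right) \left(-1\right) \right)} \right)} + 7 \left(-5\right)\right) = - 35 \left(\left(\left(-4\right) \left(-1\right) \left(\left(-1\right) \left(-1\right)\right)^{3}\right)^{2} + 7 \left(-5\right)\right) = - 35 \left(\left(4 \cdot 1^{3}\right)^{2} - 35\right) = - 35 \left(\left(4 \cdot 1\right)^{2} - 35\right) = - 35 \left(4^{2} - 35\right) = - 35 \left(16 - 35\right) = \left(-35\right) \left(-19\right) = 665$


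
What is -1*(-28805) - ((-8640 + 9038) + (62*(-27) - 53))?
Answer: 30134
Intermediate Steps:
-1*(-28805) - ((-8640 + 9038) + (62*(-27) - 53)) = 28805 - (398 + (-1674 - 53)) = 28805 - (398 - 1727) = 28805 - 1*(-1329) = 28805 + 1329 = 30134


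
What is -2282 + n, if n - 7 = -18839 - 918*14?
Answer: -33966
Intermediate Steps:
n = -31684 (n = 7 + (-18839 - 918*14) = 7 + (-18839 - 12852) = 7 - 31691 = -31684)
-2282 + n = -2282 - 31684 = -33966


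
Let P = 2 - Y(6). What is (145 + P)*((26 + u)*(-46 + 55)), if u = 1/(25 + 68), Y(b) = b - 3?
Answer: 1045008/31 ≈ 33710.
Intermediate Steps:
Y(b) = -3 + b
u = 1/93 ≈ 0.010753
P = -1 (P = 2 - (-3 + 6) = 2 - 1*3 = 2 - 3 = -1)
(145 + P)*((26 + u)*(-46 + 55)) = (145 - 1)*((26 + 1/93)*(-46 + 55)) = 144*((2419/93)*9) = 144*(7257/31) = 1045008/31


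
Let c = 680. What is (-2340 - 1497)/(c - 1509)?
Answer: 3837/829 ≈ 4.6285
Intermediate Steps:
(-2340 - 1497)/(c - 1509) = (-2340 - 1497)/(680 - 1509) = -3837/(-829) = -3837*(-1/829) = 3837/829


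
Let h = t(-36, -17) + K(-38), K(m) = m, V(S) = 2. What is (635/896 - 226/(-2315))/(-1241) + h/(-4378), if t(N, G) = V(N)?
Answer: 42673224651/5634774597760 ≈ 0.0075732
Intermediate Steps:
t(N, G) = 2
h = -36 (h = 2 - 38 = -36)
(635/896 - 226/(-2315))/(-1241) + h/(-4378) = (635/896 - 226/(-2315))/(-1241) - 36/(-4378) = (635*(1/896) - 226*(-1/2315))*(-1/1241) - 36*(-1/4378) = (635/896 + 226/2315)*(-1/1241) + 18/2189 = (1672521/2074240)*(-1/1241) + 18/2189 = -1672521/2574131840 + 18/2189 = 42673224651/5634774597760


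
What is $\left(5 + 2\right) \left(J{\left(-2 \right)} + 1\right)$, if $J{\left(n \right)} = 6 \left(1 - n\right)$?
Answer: $133$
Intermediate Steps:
$J{\left(n \right)} = 6 - 6 n$
$\left(5 + 2\right) \left(J{\left(-2 \right)} + 1\right) = \left(5 + 2\right) \left(\left(6 - -12\right) + 1\right) = 7 \left(\left(6 + 12\right) + 1\right) = 7 \left(18 + 1\right) = 7 \cdot 19 = 133$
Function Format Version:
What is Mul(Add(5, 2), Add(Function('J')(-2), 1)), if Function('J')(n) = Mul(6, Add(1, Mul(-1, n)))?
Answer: 133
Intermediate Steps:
Function('J')(n) = Add(6, Mul(-6, n))
Mul(Add(5, 2), Add(Function('J')(-2), 1)) = Mul(Add(5, 2), Add(Add(6, Mul(-6, -2)), 1)) = Mul(7, Add(Add(6, 12), 1)) = Mul(7, Add(18, 1)) = Mul(7, 19) = 133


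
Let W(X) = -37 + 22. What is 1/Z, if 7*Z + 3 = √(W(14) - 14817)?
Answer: -7/4947 - 28*I*√103/4947 ≈ -0.001415 - 0.057443*I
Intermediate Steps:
W(X) = -15
Z = -3/7 + 12*I*√103/7 (Z = -3/7 + √(-15 - 14817)/7 = -3/7 + √(-14832)/7 = -3/7 + (12*I*√103)/7 = -3/7 + 12*I*√103/7 ≈ -0.42857 + 17.398*I)
1/Z = 1/(-3/7 + 12*I*√103/7)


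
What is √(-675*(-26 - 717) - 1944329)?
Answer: 22*I*√2981 ≈ 1201.2*I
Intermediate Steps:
√(-675*(-26 - 717) - 1944329) = √(-675*(-743) - 1944329) = √(501525 - 1944329) = √(-1442804) = 22*I*√2981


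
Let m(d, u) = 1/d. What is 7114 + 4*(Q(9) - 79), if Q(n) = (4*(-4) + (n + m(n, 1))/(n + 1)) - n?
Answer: 301574/45 ≈ 6701.6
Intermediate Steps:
Q(n) = -16 - n + (n + 1/n)/(1 + n) (Q(n) = (4*(-4) + (n + 1/n)/(n + 1)) - n = (-16 + (n + 1/n)/(1 + n)) - n = -16 - n + (n + 1/n)/(1 + n))
7114 + 4*(Q(9) - 79) = 7114 + 4*((1 - 1*9*(16 + 9**2 + 16*9))/(9*(1 + 9)) - 79) = 7114 + 4*((1/9)*(1 - 1*9*(16 + 81 + 144))/10 - 79) = 7114 + 4*((1/9)*(1/10)*(1 - 1*9*241) - 79) = 7114 + 4*((1/9)*(1/10)*(1 - 2169) - 79) = 7114 + 4*((1/9)*(1/10)*(-2168) - 79) = 7114 + 4*(-1084/45 - 79) = 7114 + 4*(-4639/45) = 7114 - 18556/45 = 301574/45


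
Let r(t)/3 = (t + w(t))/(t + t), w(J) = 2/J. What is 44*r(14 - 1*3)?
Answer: 738/11 ≈ 67.091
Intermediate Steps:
r(t) = 3*(t + 2/t)/(2*t) (r(t) = 3*((t + 2/t)/(t + t)) = 3*((t + 2/t)/((2*t))) = 3*((t + 2/t)*(1/(2*t))) = 3*((t + 2/t)/(2*t)) = 3*(t + 2/t)/(2*t))
44*r(14 - 1*3) = 44*(3/2 + 3/(14 - 1*3)²) = 44*(3/2 + 3/(14 - 3)²) = 44*(3/2 + 3/11²) = 44*(3/2 + 3*(1/121)) = 44*(3/2 + 3/121) = 44*(369/242) = 738/11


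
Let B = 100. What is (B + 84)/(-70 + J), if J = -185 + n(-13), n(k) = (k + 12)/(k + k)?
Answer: -4784/6629 ≈ -0.72168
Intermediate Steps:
n(k) = (12 + k)/(2*k) (n(k) = (12 + k)/((2*k)) = (12 + k)*(1/(2*k)) = (12 + k)/(2*k))
J = -4809/26 (J = -185 + (½)*(12 - 13)/(-13) = -185 + (½)*(-1/13)*(-1) = -185 + 1/26 = -4809/26 ≈ -184.96)
(B + 84)/(-70 + J) = (100 + 84)/(-70 - 4809/26) = 184/(-6629/26) = 184*(-26/6629) = -4784/6629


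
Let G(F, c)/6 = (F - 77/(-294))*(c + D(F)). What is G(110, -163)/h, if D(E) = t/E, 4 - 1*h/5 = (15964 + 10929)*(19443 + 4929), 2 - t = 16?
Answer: 944303/28675333400 ≈ 3.2931e-5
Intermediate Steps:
t = -14 (t = 2 - 1*16 = 2 - 16 = -14)
h = -3277180960 (h = 20 - 5*(15964 + 10929)*(19443 + 4929) = 20 - 134465*24372 = 20 - 5*655436196 = 20 - 3277180980 = -3277180960)
D(E) = -14/E
G(F, c) = 6*(11/42 + F)*(c - 14/F) (G(F, c) = 6*((F - 77/(-294))*(c - 14/F)) = 6*((F - 77*(-1/294))*(c - 14/F)) = 6*((F + 11/42)*(c - 14/F)) = 6*((11/42 + F)*(c - 14/F)) = 6*(11/42 + F)*(c - 14/F))
G(110, -163)/h = (-84 - 22/110 + (11/7)*(-163) + 6*110*(-163))/(-3277180960) = (-84 - 22*1/110 - 1793/7 - 107580)*(-1/3277180960) = (-84 - ⅕ - 1793/7 - 107580)*(-1/3277180960) = -3777212/35*(-1/3277180960) = 944303/28675333400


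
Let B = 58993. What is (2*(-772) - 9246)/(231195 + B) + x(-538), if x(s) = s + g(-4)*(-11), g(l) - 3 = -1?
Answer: -81258035/145094 ≈ -560.04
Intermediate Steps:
g(l) = 2 (g(l) = 3 - 1 = 2)
x(s) = -22 + s (x(s) = s + 2*(-11) = s - 22 = -22 + s)
(2*(-772) - 9246)/(231195 + B) + x(-538) = (2*(-772) - 9246)/(231195 + 58993) + (-22 - 538) = (-1544 - 9246)/290188 - 560 = -10790*1/290188 - 560 = -5395/145094 - 560 = -81258035/145094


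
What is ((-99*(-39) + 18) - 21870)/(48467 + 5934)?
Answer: -17991/54401 ≈ -0.33071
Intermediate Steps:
((-99*(-39) + 18) - 21870)/(48467 + 5934) = ((3861 + 18) - 21870)/54401 = (3879 - 21870)*(1/54401) = -17991*1/54401 = -17991/54401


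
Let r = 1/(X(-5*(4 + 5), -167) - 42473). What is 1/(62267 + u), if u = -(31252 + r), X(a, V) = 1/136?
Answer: 5776327/179152782041 ≈ 3.2242e-5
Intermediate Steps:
X(a, V) = 1/136
r = -136/5776327 (r = 1/(1/136 - 42473) = 1/(-5776327/136) = -136/5776327 ≈ -2.3544e-5)
u = -180521771268/5776327 (u = -(31252 - 136/5776327) = -1*180521771268/5776327 = -180521771268/5776327 ≈ -31252.)
1/(62267 + u) = 1/(62267 - 180521771268/5776327) = 1/(179152782041/5776327) = 5776327/179152782041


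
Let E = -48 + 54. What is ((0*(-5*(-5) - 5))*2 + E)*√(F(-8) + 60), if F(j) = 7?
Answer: 6*√67 ≈ 49.112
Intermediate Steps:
E = 6
((0*(-5*(-5) - 5))*2 + E)*√(F(-8) + 60) = ((0*(-5*(-5) - 5))*2 + 6)*√(7 + 60) = ((0*(25 - 5))*2 + 6)*√67 = ((0*20)*2 + 6)*√67 = (0*2 + 6)*√67 = (0 + 6)*√67 = 6*√67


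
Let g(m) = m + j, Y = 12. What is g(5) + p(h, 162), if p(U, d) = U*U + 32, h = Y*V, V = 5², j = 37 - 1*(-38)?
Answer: 90112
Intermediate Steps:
j = 75 (j = 37 + 38 = 75)
g(m) = 75 + m (g(m) = m + 75 = 75 + m)
V = 25
h = 300 (h = 12*25 = 300)
p(U, d) = 32 + U² (p(U, d) = U² + 32 = 32 + U²)
g(5) + p(h, 162) = (75 + 5) + (32 + 300²) = 80 + (32 + 90000) = 80 + 90032 = 90112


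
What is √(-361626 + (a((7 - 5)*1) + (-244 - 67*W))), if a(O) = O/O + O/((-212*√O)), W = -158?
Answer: √(-3947015788 - 53*√2)/106 ≈ 592.69*I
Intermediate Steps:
a(O) = 1 - √O/212 (a(O) = 1 + O*(-1/(212*√O)) = 1 - √O/212)
√(-361626 + (a((7 - 5)*1) + (-244 - 67*W))) = √(-361626 + ((1 - √(7 - 5)/212) + (-244 - 67*(-158)))) = √(-361626 + ((1 - √2/212) + (-244 + 10586))) = √(-361626 + ((1 - √2/212) + 10342)) = √(-361626 + (10343 - √2/212)) = √(-351283 - √2/212)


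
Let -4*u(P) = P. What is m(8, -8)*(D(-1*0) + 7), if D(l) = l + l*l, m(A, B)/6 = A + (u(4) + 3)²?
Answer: 504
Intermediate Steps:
u(P) = -P/4
m(A, B) = 24 + 6*A (m(A, B) = 6*(A + (-¼*4 + 3)²) = 6*(A + (-1 + 3)²) = 6*(A + 2²) = 6*(A + 4) = 6*(4 + A) = 24 + 6*A)
D(l) = l + l²
m(8, -8)*(D(-1*0) + 7) = (24 + 6*8)*((-1*0)*(1 - 1*0) + 7) = (24 + 48)*(0*(1 + 0) + 7) = 72*(0*1 + 7) = 72*(0 + 7) = 72*7 = 504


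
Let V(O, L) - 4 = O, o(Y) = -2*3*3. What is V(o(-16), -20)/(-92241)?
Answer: 14/92241 ≈ 0.00015178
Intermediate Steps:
o(Y) = -18 (o(Y) = -6*3 = -18)
V(O, L) = 4 + O
V(o(-16), -20)/(-92241) = (4 - 18)/(-92241) = -14*(-1/92241) = 14/92241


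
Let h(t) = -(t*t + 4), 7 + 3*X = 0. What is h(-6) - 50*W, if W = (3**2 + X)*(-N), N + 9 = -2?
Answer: -11120/3 ≈ -3706.7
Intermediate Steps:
N = -11 (N = -9 - 2 = -11)
X = -7/3 (X = -7/3 + (1/3)*0 = -7/3 + 0 = -7/3 ≈ -2.3333)
h(t) = -4 - t**2 (h(t) = -(t**2 + 4) = -(4 + t**2) = -4 - t**2)
W = 220/3 (W = (3**2 - 7/3)*(-1*(-11)) = (9 - 7/3)*11 = (20/3)*11 = 220/3 ≈ 73.333)
h(-6) - 50*W = (-4 - 1*(-6)**2) - 50*220/3 = (-4 - 1*36) - 11000/3 = (-4 - 36) - 11000/3 = -40 - 11000/3 = -11120/3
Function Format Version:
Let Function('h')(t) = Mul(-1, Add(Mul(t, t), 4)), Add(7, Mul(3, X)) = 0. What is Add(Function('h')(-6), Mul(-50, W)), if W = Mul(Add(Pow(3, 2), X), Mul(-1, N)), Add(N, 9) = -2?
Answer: Rational(-11120, 3) ≈ -3706.7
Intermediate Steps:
N = -11 (N = Add(-9, -2) = -11)
X = Rational(-7, 3) (X = Add(Rational(-7, 3), Mul(Rational(1, 3), 0)) = Add(Rational(-7, 3), 0) = Rational(-7, 3) ≈ -2.3333)
Function('h')(t) = Add(-4, Mul(-1, Pow(t, 2))) (Function('h')(t) = Mul(-1, Add(Pow(t, 2), 4)) = Mul(-1, Add(4, Pow(t, 2))) = Add(-4, Mul(-1, Pow(t, 2))))
W = Rational(220, 3) (W = Mul(Add(Pow(3, 2), Rational(-7, 3)), Mul(-1, -11)) = Mul(Add(9, Rational(-7, 3)), 11) = Mul(Rational(20, 3), 11) = Rational(220, 3) ≈ 73.333)
Add(Function('h')(-6), Mul(-50, W)) = Add(Add(-4, Mul(-1, Pow(-6, 2))), Mul(-50, Rational(220, 3))) = Add(Add(-4, Mul(-1, 36)), Rational(-11000, 3)) = Add(Add(-4, -36), Rational(-11000, 3)) = Add(-40, Rational(-11000, 3)) = Rational(-11120, 3)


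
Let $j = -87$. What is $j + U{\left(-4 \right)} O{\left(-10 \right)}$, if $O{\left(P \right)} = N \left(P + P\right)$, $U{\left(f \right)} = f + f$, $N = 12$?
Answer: $1833$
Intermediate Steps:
$U{\left(f \right)} = 2 f$
$O{\left(P \right)} = 24 P$ ($O{\left(P \right)} = 12 \left(P + P\right) = 12 \cdot 2 P = 24 P$)
$j + U{\left(-4 \right)} O{\left(-10 \right)} = -87 + 2 \left(-4\right) 24 \left(-10\right) = -87 - -1920 = -87 + 1920 = 1833$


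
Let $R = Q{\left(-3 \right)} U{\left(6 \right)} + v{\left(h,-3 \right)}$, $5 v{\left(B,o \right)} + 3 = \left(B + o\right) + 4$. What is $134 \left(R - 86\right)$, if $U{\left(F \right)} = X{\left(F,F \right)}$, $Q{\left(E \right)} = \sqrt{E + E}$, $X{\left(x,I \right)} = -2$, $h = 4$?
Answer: $- \frac{57352}{5} - 268 i \sqrt{6} \approx -11470.0 - 656.46 i$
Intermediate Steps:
$Q{\left(E \right)} = \sqrt{2} \sqrt{E}$ ($Q{\left(E \right)} = \sqrt{2 E} = \sqrt{2} \sqrt{E}$)
$U{\left(F \right)} = -2$
$v{\left(B,o \right)} = \frac{1}{5} + \frac{B}{5} + \frac{o}{5}$ ($v{\left(B,o \right)} = - \frac{3}{5} + \frac{\left(B + o\right) + 4}{5} = - \frac{3}{5} + \frac{4 + B + o}{5} = - \frac{3}{5} + \left(\frac{4}{5} + \frac{B}{5} + \frac{o}{5}\right) = \frac{1}{5} + \frac{B}{5} + \frac{o}{5}$)
$R = \frac{2}{5} - 2 i \sqrt{6}$ ($R = \sqrt{2} \sqrt{-3} \left(-2\right) + \left(\frac{1}{5} + \frac{1}{5} \cdot 4 + \frac{1}{5} \left(-3\right)\right) = \sqrt{2} i \sqrt{3} \left(-2\right) + \left(\frac{1}{5} + \frac{4}{5} - \frac{3}{5}\right) = i \sqrt{6} \left(-2\right) + \frac{2}{5} = - 2 i \sqrt{6} + \frac{2}{5} = \frac{2}{5} - 2 i \sqrt{6} \approx 0.4 - 4.899 i$)
$134 \left(R - 86\right) = 134 \left(\left(\frac{2}{5} - 2 i \sqrt{6}\right) - 86\right) = 134 \left(- \frac{428}{5} - 2 i \sqrt{6}\right) = - \frac{57352}{5} - 268 i \sqrt{6}$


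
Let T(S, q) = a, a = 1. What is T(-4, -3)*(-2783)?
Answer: -2783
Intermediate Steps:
T(S, q) = 1
T(-4, -3)*(-2783) = 1*(-2783) = -2783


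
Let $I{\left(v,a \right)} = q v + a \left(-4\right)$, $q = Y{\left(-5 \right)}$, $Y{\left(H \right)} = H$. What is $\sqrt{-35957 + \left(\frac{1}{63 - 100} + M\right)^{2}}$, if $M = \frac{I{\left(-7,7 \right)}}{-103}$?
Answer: $\frac{i \sqrt{522229304953}}{3811} \approx 189.62 i$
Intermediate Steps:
$q = -5$
$I{\left(v,a \right)} = - 5 v - 4 a$ ($I{\left(v,a \right)} = - 5 v + a \left(-4\right) = - 5 v - 4 a$)
$M = - \frac{7}{103}$ ($M = \frac{\left(-5\right) \left(-7\right) - 28}{-103} = \left(35 - 28\right) \left(- \frac{1}{103}\right) = 7 \left(- \frac{1}{103}\right) = - \frac{7}{103} \approx -0.067961$)
$\sqrt{-35957 + \left(\frac{1}{63 - 100} + M\right)^{2}} = \sqrt{-35957 + \left(\frac{1}{63 - 100} - \frac{7}{103}\right)^{2}} = \sqrt{-35957 + \left(\frac{1}{-37} - \frac{7}{103}\right)^{2}} = \sqrt{-35957 + \left(- \frac{1}{37} - \frac{7}{103}\right)^{2}} = \sqrt{-35957 + \left(- \frac{362}{3811}\right)^{2}} = \sqrt{-35957 + \frac{131044}{14523721}} = \sqrt{- \frac{522229304953}{14523721}} = \frac{i \sqrt{522229304953}}{3811}$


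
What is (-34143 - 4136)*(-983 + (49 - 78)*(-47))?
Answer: -14546020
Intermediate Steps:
(-34143 - 4136)*(-983 + (49 - 78)*(-47)) = -38279*(-983 - 29*(-47)) = -38279*(-983 + 1363) = -38279*380 = -14546020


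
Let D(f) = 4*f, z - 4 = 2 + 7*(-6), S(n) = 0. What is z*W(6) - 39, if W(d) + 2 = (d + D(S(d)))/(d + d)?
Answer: 15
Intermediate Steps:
z = -36 (z = 4 + (2 + 7*(-6)) = 4 + (2 - 42) = 4 - 40 = -36)
W(d) = -3/2 (W(d) = -2 + (d + 4*0)/(d + d) = -2 + (d + 0)/((2*d)) = -2 + d*(1/(2*d)) = -2 + ½ = -3/2)
z*W(6) - 39 = -36*(-3/2) - 39 = 54 - 39 = 15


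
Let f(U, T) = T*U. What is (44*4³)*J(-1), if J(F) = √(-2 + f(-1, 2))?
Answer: 5632*I ≈ 5632.0*I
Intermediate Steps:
J(F) = 2*I (J(F) = √(-2 + 2*(-1)) = √(-2 - 2) = √(-4) = 2*I)
(44*4³)*J(-1) = (44*4³)*(2*I) = (44*64)*(2*I) = 2816*(2*I) = 5632*I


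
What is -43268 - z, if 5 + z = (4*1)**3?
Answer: -43327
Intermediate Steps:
z = 59 (z = -5 + (4*1)**3 = -5 + 4**3 = -5 + 64 = 59)
-43268 - z = -43268 - 1*59 = -43268 - 59 = -43327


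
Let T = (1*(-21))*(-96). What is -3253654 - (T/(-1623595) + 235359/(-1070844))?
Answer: -1885619218561865537/579538988060 ≈ -3.2537e+6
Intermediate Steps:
T = 2016 (T = -21*(-96) = 2016)
-3253654 - (T/(-1623595) + 235359/(-1070844)) = -3253654 - (2016/(-1623595) + 235359/(-1070844)) = -3253654 - (2016*(-1/1623595) + 235359*(-1/1070844)) = -3253654 - (-2016/1623595 - 78453/356948) = -3253654 - 1*(-128095505703/579538988060) = -3253654 + 128095505703/579538988060 = -1885619218561865537/579538988060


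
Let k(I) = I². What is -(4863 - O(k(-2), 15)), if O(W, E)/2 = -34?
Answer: -4931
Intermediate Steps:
O(W, E) = -68 (O(W, E) = 2*(-34) = -68)
-(4863 - O(k(-2), 15)) = -(4863 - 1*(-68)) = -(4863 + 68) = -1*4931 = -4931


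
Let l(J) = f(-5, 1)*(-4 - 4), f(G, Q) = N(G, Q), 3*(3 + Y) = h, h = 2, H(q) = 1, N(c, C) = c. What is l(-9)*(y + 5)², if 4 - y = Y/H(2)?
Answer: 46240/9 ≈ 5137.8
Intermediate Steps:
Y = -7/3 (Y = -3 + (⅓)*2 = -3 + ⅔ = -7/3 ≈ -2.3333)
f(G, Q) = G
l(J) = 40 (l(J) = -5*(-4 - 4) = -5*(-8) = 40)
y = 19/3 (y = 4 - (-7)/(3*1) = 4 - (-7)/3 = 4 - 1*(-7/3) = 4 + 7/3 = 19/3 ≈ 6.3333)
l(-9)*(y + 5)² = 40*(19/3 + 5)² = 40*(34/3)² = 40*(1156/9) = 46240/9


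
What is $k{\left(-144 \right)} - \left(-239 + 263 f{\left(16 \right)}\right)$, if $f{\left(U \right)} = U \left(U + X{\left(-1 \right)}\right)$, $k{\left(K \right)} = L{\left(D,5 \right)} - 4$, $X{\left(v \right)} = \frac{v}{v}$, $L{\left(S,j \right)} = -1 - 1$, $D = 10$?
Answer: $-71303$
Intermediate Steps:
$L{\left(S,j \right)} = -2$ ($L{\left(S,j \right)} = -1 - 1 = -2$)
$X{\left(v \right)} = 1$
$k{\left(K \right)} = -6$ ($k{\left(K \right)} = -2 - 4 = -6$)
$f{\left(U \right)} = U \left(1 + U\right)$ ($f{\left(U \right)} = U \left(U + 1\right) = U \left(1 + U\right)$)
$k{\left(-144 \right)} - \left(-239 + 263 f{\left(16 \right)}\right) = -6 + \left(- 263 \cdot 16 \left(1 + 16\right) + 239\right) = -6 + \left(- 263 \cdot 16 \cdot 17 + 239\right) = -6 + \left(\left(-263\right) 272 + 239\right) = -6 + \left(-71536 + 239\right) = -6 - 71297 = -71303$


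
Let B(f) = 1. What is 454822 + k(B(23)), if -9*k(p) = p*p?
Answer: 4093397/9 ≈ 4.5482e+5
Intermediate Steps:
k(p) = -p**2/9 (k(p) = -p*p/9 = -p**2/9)
454822 + k(B(23)) = 454822 - 1/9*1**2 = 454822 - 1/9*1 = 454822 - 1/9 = 4093397/9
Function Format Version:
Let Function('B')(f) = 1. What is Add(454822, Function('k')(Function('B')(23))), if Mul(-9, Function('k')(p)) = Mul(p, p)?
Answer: Rational(4093397, 9) ≈ 4.5482e+5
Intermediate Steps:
Function('k')(p) = Mul(Rational(-1, 9), Pow(p, 2)) (Function('k')(p) = Mul(Rational(-1, 9), Mul(p, p)) = Mul(Rational(-1, 9), Pow(p, 2)))
Add(454822, Function('k')(Function('B')(23))) = Add(454822, Mul(Rational(-1, 9), Pow(1, 2))) = Add(454822, Mul(Rational(-1, 9), 1)) = Add(454822, Rational(-1, 9)) = Rational(4093397, 9)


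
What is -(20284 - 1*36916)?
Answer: 16632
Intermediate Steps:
-(20284 - 1*36916) = -(20284 - 36916) = -1*(-16632) = 16632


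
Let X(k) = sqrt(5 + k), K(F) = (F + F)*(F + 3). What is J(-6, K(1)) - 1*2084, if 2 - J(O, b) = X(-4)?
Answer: -2083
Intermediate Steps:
K(F) = 2*F*(3 + F) (K(F) = (2*F)*(3 + F) = 2*F*(3 + F))
J(O, b) = 1 (J(O, b) = 2 - sqrt(5 - 4) = 2 - sqrt(1) = 2 - 1*1 = 2 - 1 = 1)
J(-6, K(1)) - 1*2084 = 1 - 1*2084 = 1 - 2084 = -2083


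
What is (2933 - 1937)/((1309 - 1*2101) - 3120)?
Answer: -83/326 ≈ -0.25460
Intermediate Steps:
(2933 - 1937)/((1309 - 1*2101) - 3120) = 996/((1309 - 2101) - 3120) = 996/(-792 - 3120) = 996/(-3912) = 996*(-1/3912) = -83/326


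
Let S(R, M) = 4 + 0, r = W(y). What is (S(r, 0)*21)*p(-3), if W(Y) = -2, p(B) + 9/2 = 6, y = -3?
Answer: 126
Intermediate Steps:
p(B) = 3/2 (p(B) = -9/2 + 6 = 3/2)
r = -2
S(R, M) = 4
(S(r, 0)*21)*p(-3) = (4*21)*(3/2) = 84*(3/2) = 126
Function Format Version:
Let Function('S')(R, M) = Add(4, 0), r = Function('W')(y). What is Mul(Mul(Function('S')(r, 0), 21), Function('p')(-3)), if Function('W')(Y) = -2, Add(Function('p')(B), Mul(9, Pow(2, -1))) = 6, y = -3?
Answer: 126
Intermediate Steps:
Function('p')(B) = Rational(3, 2) (Function('p')(B) = Add(Rational(-9, 2), 6) = Rational(3, 2))
r = -2
Function('S')(R, M) = 4
Mul(Mul(Function('S')(r, 0), 21), Function('p')(-3)) = Mul(Mul(4, 21), Rational(3, 2)) = Mul(84, Rational(3, 2)) = 126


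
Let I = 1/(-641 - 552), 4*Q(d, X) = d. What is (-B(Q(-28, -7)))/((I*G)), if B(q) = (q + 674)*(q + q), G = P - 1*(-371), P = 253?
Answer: -5570117/312 ≈ -17853.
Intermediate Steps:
Q(d, X) = d/4
I = -1/1193 (I = 1/(-1193) = -1/1193 ≈ -0.00083822)
G = 624 (G = 253 - 1*(-371) = 253 + 371 = 624)
B(q) = 2*q*(674 + q) (B(q) = (674 + q)*(2*q) = 2*q*(674 + q))
(-B(Q(-28, -7)))/((I*G)) = (-2*(1/4)*(-28)*(674 + (1/4)*(-28)))/((-1/1193*624)) = (-2*(-7)*(674 - 7))/(-624/1193) = -2*(-7)*667*(-1193/624) = -1*(-9338)*(-1193/624) = 9338*(-1193/624) = -5570117/312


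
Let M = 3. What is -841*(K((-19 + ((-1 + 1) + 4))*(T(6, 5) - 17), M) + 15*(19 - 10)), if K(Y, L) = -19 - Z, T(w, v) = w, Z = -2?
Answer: -99238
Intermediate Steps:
K(Y, L) = -17 (K(Y, L) = -19 - 1*(-2) = -19 + 2 = -17)
-841*(K((-19 + ((-1 + 1) + 4))*(T(6, 5) - 17), M) + 15*(19 - 10)) = -841*(-17 + 15*(19 - 10)) = -841*(-17 + 15*9) = -841*(-17 + 135) = -841*118 = -99238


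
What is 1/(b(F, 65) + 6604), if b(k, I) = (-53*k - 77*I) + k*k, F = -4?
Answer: 1/1827 ≈ 0.00054735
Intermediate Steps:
b(k, I) = k**2 - 77*I - 53*k (b(k, I) = (-77*I - 53*k) + k**2 = k**2 - 77*I - 53*k)
1/(b(F, 65) + 6604) = 1/(((-4)**2 - 77*65 - 53*(-4)) + 6604) = 1/((16 - 5005 + 212) + 6604) = 1/(-4777 + 6604) = 1/1827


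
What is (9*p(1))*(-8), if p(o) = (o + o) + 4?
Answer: -432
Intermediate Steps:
p(o) = 4 + 2*o (p(o) = 2*o + 4 = 4 + 2*o)
(9*p(1))*(-8) = (9*(4 + 2*1))*(-8) = (9*(4 + 2))*(-8) = (9*6)*(-8) = 54*(-8) = -432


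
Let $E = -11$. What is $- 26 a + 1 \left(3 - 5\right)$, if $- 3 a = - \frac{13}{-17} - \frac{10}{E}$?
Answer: $\frac{7016}{561} \approx 12.506$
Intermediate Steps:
$a = - \frac{313}{561}$ ($a = - \frac{- \frac{13}{-17} - \frac{10}{-11}}{3} = - \frac{\left(-13\right) \left(- \frac{1}{17}\right) - - \frac{10}{11}}{3} = - \frac{\frac{13}{17} + \frac{10}{11}}{3} = \left(- \frac{1}{3}\right) \frac{313}{187} = - \frac{313}{561} \approx -0.55793$)
$- 26 a + 1 \left(3 - 5\right) = \left(-26\right) \left(- \frac{313}{561}\right) + 1 \left(3 - 5\right) = \frac{8138}{561} + 1 \left(-2\right) = \frac{8138}{561} - 2 = \frac{7016}{561}$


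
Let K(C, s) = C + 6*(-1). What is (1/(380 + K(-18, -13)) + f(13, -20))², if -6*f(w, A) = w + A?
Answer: 1560001/1140624 ≈ 1.3677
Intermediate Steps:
f(w, A) = -A/6 - w/6 (f(w, A) = -(w + A)/6 = -(A + w)/6 = -A/6 - w/6)
K(C, s) = -6 + C (K(C, s) = C - 6 = -6 + C)
(1/(380 + K(-18, -13)) + f(13, -20))² = (1/(380 + (-6 - 18)) + (-⅙*(-20) - ⅙*13))² = (1/(380 - 24) + (10/3 - 13/6))² = (1/356 + 7/6)² = (1249/1068)² = 1560001/1140624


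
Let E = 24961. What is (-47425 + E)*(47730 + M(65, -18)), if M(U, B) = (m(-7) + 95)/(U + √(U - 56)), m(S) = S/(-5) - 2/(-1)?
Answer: -91140334272/85 ≈ -1.0722e+9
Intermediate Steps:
m(S) = 2 - S/5 (m(S) = S*(-⅕) - 2*(-1) = -S/5 + 2 = 2 - S/5)
M(U, B) = 492/(5*(U + √(-56 + U))) (M(U, B) = ((2 - ⅕*(-7)) + 95)/(U + √(U - 56)) = ((2 + 7/5) + 95)/(U + √(-56 + U)) = (17/5 + 95)/(U + √(-56 + U)) = 492/(5*(U + √(-56 + U))))
(-47425 + E)*(47730 + M(65, -18)) = (-47425 + 24961)*(47730 + 492/(5*(65 + √(-56 + 65)))) = -22464*(47730 + 492/(5*(65 + √9))) = -22464*(47730 + 492/(5*(65 + 3))) = -22464*(47730 + (492/5)/68) = -22464*(47730 + (492/5)*(1/68)) = -22464*(47730 + 123/85) = -22464*4057173/85 = -91140334272/85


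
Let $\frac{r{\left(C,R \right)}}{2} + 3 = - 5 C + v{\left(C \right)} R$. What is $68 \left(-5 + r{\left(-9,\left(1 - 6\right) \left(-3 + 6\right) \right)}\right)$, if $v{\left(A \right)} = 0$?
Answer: $5372$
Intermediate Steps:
$r{\left(C,R \right)} = -6 - 10 C$ ($r{\left(C,R \right)} = -6 + 2 \left(- 5 C + 0 R\right) = -6 + 2 \left(- 5 C + 0\right) = -6 + 2 \left(- 5 C\right) = -6 - 10 C$)
$68 \left(-5 + r{\left(-9,\left(1 - 6\right) \left(-3 + 6\right) \right)}\right) = 68 \left(-5 - -84\right) = 68 \left(-5 + \left(-6 + 90\right)\right) = 68 \left(-5 + 84\right) = 68 \cdot 79 = 5372$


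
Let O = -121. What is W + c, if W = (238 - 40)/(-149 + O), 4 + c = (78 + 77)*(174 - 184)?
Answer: -23321/15 ≈ -1554.7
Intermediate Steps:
c = -1554 (c = -4 + (78 + 77)*(174 - 184) = -4 + 155*(-10) = -4 - 1550 = -1554)
W = -11/15 (W = (238 - 40)/(-149 - 121) = 198/(-270) = 198*(-1/270) = -11/15 ≈ -0.73333)
W + c = -11/15 - 1554 = -23321/15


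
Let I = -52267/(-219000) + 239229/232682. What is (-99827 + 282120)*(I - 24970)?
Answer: -115969399472330465729/25478679000 ≈ -4.5516e+9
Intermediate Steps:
I = 32276370547/25478679000 (I = -52267*(-1/219000) + 239229*(1/232682) = 52267/219000 + 239229/232682 = 32276370547/25478679000 ≈ 1.2668)
(-99827 + 282120)*(I - 24970) = (-99827 + 282120)*(32276370547/25478679000 - 24970) = 182293*(-636170338259453/25478679000) = -115969399472330465729/25478679000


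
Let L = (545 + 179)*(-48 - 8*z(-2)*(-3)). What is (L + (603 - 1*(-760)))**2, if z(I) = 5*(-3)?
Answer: 86453052841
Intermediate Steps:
z(I) = -15
L = -295392 (L = (545 + 179)*(-48 - 8*(-15)*(-3)) = 724*(-48 + 120*(-3)) = 724*(-48 - 360) = 724*(-408) = -295392)
(L + (603 - 1*(-760)))**2 = (-295392 + (603 - 1*(-760)))**2 = (-295392 + (603 + 760))**2 = (-295392 + 1363)**2 = (-294029)**2 = 86453052841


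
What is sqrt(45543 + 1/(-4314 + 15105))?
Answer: sqrt(589253962286)/3597 ≈ 213.41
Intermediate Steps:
sqrt(45543 + 1/(-4314 + 15105)) = sqrt(45543 + 1/10791) = sqrt(491454514/10791) = sqrt(589253962286)/3597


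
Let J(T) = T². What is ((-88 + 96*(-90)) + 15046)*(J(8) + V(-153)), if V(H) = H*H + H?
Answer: 147335760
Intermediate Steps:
V(H) = H + H² (V(H) = H² + H = H + H²)
((-88 + 96*(-90)) + 15046)*(J(8) + V(-153)) = ((-88 + 96*(-90)) + 15046)*(8² - 153*(1 - 153)) = ((-88 - 8640) + 15046)*(64 - 153*(-152)) = (-8728 + 15046)*(64 + 23256) = 6318*23320 = 147335760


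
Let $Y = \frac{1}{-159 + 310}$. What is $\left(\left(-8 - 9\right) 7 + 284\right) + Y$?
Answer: $\frac{24916}{151} \approx 165.01$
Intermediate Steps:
$Y = \frac{1}{151} \approx 0.0066225$
$\left(\left(-8 - 9\right) 7 + 284\right) + Y = \left(\left(-8 - 9\right) 7 + 284\right) + \frac{1}{151} = \left(\left(-17\right) 7 + 284\right) + \frac{1}{151} = \left(-119 + 284\right) + \frac{1}{151} = 165 + \frac{1}{151} = \frac{24916}{151}$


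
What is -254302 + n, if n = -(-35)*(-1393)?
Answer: -303057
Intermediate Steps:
n = -48755 (n = -35*1393 = -48755)
-254302 + n = -254302 - 48755 = -303057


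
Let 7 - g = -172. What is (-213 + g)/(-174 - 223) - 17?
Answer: -6715/397 ≈ -16.914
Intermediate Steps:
g = 179 (g = 7 - 1*(-172) = 7 + 172 = 179)
(-213 + g)/(-174 - 223) - 17 = (-213 + 179)/(-174 - 223) - 17 = -34/(-397) - 17 = -34*(-1/397) - 17 = 34/397 - 17 = -6715/397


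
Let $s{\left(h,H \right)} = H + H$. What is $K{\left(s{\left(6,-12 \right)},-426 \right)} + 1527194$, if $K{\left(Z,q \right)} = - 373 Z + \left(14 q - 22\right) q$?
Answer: $4086182$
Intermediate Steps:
$s{\left(h,H \right)} = 2 H$
$K{\left(Z,q \right)} = - 373 Z + q \left(-22 + 14 q\right)$ ($K{\left(Z,q \right)} = - 373 Z + \left(-22 + 14 q\right) q = - 373 Z + q \left(-22 + 14 q\right)$)
$K{\left(s{\left(6,-12 \right)},-426 \right)} + 1527194 = \left(- 373 \cdot 2 \left(-12\right) - -9372 + 14 \left(-426\right)^{2}\right) + 1527194 = \left(\left(-373\right) \left(-24\right) + 9372 + 14 \cdot 181476\right) + 1527194 = \left(8952 + 9372 + 2540664\right) + 1527194 = 2558988 + 1527194 = 4086182$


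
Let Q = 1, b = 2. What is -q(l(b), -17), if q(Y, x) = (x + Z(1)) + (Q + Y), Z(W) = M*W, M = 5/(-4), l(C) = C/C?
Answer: 65/4 ≈ 16.250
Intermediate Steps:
l(C) = 1
M = -5/4 (M = 5*(-¼) = -5/4 ≈ -1.2500)
Z(W) = -5*W/4
q(Y, x) = -¼ + Y + x (q(Y, x) = (x - 5/4*1) + (1 + Y) = (x - 5/4) + (1 + Y) = (-5/4 + x) + (1 + Y) = -¼ + Y + x)
-q(l(b), -17) = -(-¼ + 1 - 17) = -1*(-65/4) = 65/4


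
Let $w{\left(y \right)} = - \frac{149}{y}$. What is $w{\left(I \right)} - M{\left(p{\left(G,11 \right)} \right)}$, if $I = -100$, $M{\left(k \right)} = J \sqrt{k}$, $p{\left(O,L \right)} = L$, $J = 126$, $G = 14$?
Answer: $\frac{149}{100} - 126 \sqrt{11} \approx -416.4$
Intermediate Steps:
$M{\left(k \right)} = 126 \sqrt{k}$
$w{\left(I \right)} - M{\left(p{\left(G,11 \right)} \right)} = - \frac{149}{-100} - 126 \sqrt{11} = \left(-149\right) \left(- \frac{1}{100}\right) - 126 \sqrt{11} = \frac{149}{100} - 126 \sqrt{11}$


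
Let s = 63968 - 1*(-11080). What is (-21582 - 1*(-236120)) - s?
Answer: 139490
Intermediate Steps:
s = 75048 (s = 63968 + 11080 = 75048)
(-21582 - 1*(-236120)) - s = (-21582 - 1*(-236120)) - 1*75048 = (-21582 + 236120) - 75048 = 214538 - 75048 = 139490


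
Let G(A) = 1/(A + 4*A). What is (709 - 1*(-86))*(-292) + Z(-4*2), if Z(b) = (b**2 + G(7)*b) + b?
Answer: -8122948/35 ≈ -2.3208e+5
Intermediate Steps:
G(A) = 1/(5*A)
Z(b) = b**2 + 36*b/35 (Z(b) = (b**2 + ((1/5)/7)*b) + b = (b**2 + ((1/5)*(1/7))*b) + b = (b**2 + b/35) + b = b**2 + 36*b/35)
(709 - 1*(-86))*(-292) + Z(-4*2) = (709 - 1*(-86))*(-292) + (-4*2)*(36 + 35*(-4*2))/35 = (709 + 86)*(-292) + (1/35)*(-8)*(36 + 35*(-8)) = 795*(-292) + (1/35)*(-8)*(36 - 280) = -232140 + (1/35)*(-8)*(-244) = -232140 + 1952/35 = -8122948/35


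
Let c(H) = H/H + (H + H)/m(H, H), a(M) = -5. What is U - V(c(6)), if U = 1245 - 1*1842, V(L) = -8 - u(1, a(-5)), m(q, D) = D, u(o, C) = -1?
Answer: -590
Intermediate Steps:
c(H) = 3 (c(H) = H/H + (H + H)/H = 1 + (2*H)/H = 1 + 2 = 3)
V(L) = -7 (V(L) = -8 - 1*(-1) = -8 + 1 = -7)
U = -597 (U = 1245 - 1842 = -597)
U - V(c(6)) = -597 - 1*(-7) = -597 + 7 = -590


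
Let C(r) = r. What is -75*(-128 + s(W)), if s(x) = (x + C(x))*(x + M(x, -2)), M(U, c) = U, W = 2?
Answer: 8400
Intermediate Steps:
s(x) = 4*x² (s(x) = (x + x)*(x + x) = (2*x)*(2*x) = 4*x²)
-75*(-128 + s(W)) = -75*(-128 + 4*2²) = -75*(-128 + 4*4) = -75*(-128 + 16) = -75*(-112) = 8400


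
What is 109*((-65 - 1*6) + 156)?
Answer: 9265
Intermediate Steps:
109*((-65 - 1*6) + 156) = 109*((-65 - 6) + 156) = 109*(-71 + 156) = 109*85 = 9265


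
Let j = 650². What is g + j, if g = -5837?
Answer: 416663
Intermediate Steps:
j = 422500
g + j = -5837 + 422500 = 416663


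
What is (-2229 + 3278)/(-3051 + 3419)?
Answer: 1049/368 ≈ 2.8505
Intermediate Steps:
(-2229 + 3278)/(-3051 + 3419) = 1049/368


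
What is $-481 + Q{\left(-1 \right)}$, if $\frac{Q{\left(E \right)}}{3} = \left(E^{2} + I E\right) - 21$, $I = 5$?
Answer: $-556$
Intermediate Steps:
$Q{\left(E \right)} = -63 + 3 E^{2} + 15 E$ ($Q{\left(E \right)} = 3 \left(\left(E^{2} + 5 E\right) - 21\right) = 3 \left(-21 + E^{2} + 5 E\right) = -63 + 3 E^{2} + 15 E$)
$-481 + Q{\left(-1 \right)} = -481 + \left(-63 + 3 \left(-1\right)^{2} + 15 \left(-1\right)\right) = -481 - 75 = -556$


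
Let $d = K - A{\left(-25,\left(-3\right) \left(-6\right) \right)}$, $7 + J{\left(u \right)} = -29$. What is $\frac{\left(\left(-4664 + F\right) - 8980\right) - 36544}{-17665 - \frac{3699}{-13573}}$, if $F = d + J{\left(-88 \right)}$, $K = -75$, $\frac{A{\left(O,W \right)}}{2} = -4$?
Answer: $\frac{682599743}{239763346} \approx 2.847$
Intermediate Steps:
$J{\left(u \right)} = -36$ ($J{\left(u \right)} = -7 - 29 = -36$)
$A{\left(O,W \right)} = -8$ ($A{\left(O,W \right)} = 2 \left(-4\right) = -8$)
$d = -67$ ($d = -75 - -8 = -75 + 8 = -67$)
$F = -103$ ($F = -67 - 36 = -103$)
$\frac{\left(\left(-4664 + F\right) - 8980\right) - 36544}{-17665 - \frac{3699}{-13573}} = \frac{\left(\left(-4664 - 103\right) - 8980\right) - 36544}{-17665 - \frac{3699}{-13573}} = \frac{\left(-4767 - 8980\right) - 36544}{-17665 - - \frac{3699}{13573}} = \frac{-13747 - 36544}{-17665 + \frac{3699}{13573}} = - \frac{50291}{- \frac{239763346}{13573}} = \left(-50291\right) \left(- \frac{13573}{239763346}\right) = \frac{682599743}{239763346}$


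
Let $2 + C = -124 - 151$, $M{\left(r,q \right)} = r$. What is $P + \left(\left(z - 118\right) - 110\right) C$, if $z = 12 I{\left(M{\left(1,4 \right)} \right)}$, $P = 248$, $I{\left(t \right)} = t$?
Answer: $60080$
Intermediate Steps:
$C = -277$ ($C = -2 - 275 = -277$)
$z = 12$ ($z = 12 \cdot 1 = 12$)
$P + \left(\left(z - 118\right) - 110\right) C = 248 + \left(\left(12 - 118\right) - 110\right) \left(-277\right) = 248 + \left(-106 - 110\right) \left(-277\right) = 248 - -59832 = 248 + 59832 = 60080$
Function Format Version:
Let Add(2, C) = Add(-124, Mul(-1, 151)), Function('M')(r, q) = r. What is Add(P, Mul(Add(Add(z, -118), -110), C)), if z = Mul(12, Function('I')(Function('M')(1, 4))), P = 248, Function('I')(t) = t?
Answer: 60080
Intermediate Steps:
C = -277 (C = Add(-2, Add(-124, Mul(-1, 151))) = Add(-2, Add(-124, -151)) = Add(-2, -275) = -277)
z = 12 (z = Mul(12, 1) = 12)
Add(P, Mul(Add(Add(z, -118), -110), C)) = Add(248, Mul(Add(Add(12, -118), -110), -277)) = Add(248, Mul(Add(-106, -110), -277)) = Add(248, Mul(-216, -277)) = Add(248, 59832) = 60080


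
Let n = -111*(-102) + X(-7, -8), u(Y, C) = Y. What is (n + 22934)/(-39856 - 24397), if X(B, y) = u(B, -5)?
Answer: -34249/64253 ≈ -0.53303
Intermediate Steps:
X(B, y) = B
n = 11315 (n = -111*(-102) - 7 = 11322 - 7 = 11315)
(n + 22934)/(-39856 - 24397) = (11315 + 22934)/(-39856 - 24397) = 34249/(-64253) = 34249*(-1/64253) = -34249/64253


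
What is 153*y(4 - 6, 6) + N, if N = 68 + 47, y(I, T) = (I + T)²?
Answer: 2563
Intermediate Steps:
N = 115
153*y(4 - 6, 6) + N = 153*((4 - 6) + 6)² + 115 = 153*(-2 + 6)² + 115 = 153*4² + 115 = 153*16 + 115 = 2448 + 115 = 2563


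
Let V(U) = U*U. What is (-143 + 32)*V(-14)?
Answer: -21756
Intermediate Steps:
V(U) = U**2
(-143 + 32)*V(-14) = (-143 + 32)*(-14)**2 = -111*196 = -21756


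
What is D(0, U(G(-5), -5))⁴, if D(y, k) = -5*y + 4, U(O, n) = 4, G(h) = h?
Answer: 256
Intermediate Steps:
D(y, k) = 4 - 5*y
D(0, U(G(-5), -5))⁴ = (4 - 5*0)⁴ = (4 + 0)⁴ = 4⁴ = 256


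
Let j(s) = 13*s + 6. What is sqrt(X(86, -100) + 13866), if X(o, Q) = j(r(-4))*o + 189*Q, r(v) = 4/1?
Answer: I*sqrt(46) ≈ 6.7823*I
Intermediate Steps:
r(v) = 4 (r(v) = 4*1 = 4)
j(s) = 6 + 13*s
X(o, Q) = 58*o + 189*Q (X(o, Q) = (6 + 13*4)*o + 189*Q = (6 + 52)*o + 189*Q = 58*o + 189*Q)
sqrt(X(86, -100) + 13866) = sqrt((58*86 + 189*(-100)) + 13866) = sqrt((4988 - 18900) + 13866) = sqrt(-13912 + 13866) = sqrt(-46) = I*sqrt(46)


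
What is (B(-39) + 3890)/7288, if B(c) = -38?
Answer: 963/1822 ≈ 0.52854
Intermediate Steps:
(B(-39) + 3890)/7288 = (-38 + 3890)/7288 = 3852*(1/7288) = 963/1822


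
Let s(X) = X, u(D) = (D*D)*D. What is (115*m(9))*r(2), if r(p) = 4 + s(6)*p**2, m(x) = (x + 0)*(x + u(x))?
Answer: 21387240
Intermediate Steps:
u(D) = D**3 (u(D) = D**2*D = D**3)
m(x) = x*(x + x**3) (m(x) = (x + 0)*(x + x**3) = x*(x + x**3))
r(p) = 4 + 6*p**2
(115*m(9))*r(2) = (115*(9**2 + 9**4))*(4 + 6*2**2) = (115*(81 + 6561))*(4 + 6*4) = (115*6642)*(4 + 24) = 763830*28 = 21387240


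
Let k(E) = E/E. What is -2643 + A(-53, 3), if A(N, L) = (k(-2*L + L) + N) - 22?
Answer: -2717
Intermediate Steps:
k(E) = 1
A(N, L) = -21 + N (A(N, L) = (1 + N) - 22 = -21 + N)
-2643 + A(-53, 3) = -2643 + (-21 - 53) = -2643 - 74 = -2717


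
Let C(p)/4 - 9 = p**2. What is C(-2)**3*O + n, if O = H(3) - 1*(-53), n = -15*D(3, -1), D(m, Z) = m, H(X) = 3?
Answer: 7874003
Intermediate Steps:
n = -45 (n = -15*3 = -45)
C(p) = 36 + 4*p**2
O = 56 (O = 3 - 1*(-53) = 3 + 53 = 56)
C(-2)**3*O + n = (36 + 4*(-2)**2)**3*56 - 45 = (36 + 4*4)**3*56 - 45 = (36 + 16)**3*56 - 45 = 52**3*56 - 45 = 140608*56 - 45 = 7874048 - 45 = 7874003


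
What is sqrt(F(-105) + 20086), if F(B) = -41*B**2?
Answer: I*sqrt(431939) ≈ 657.22*I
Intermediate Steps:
sqrt(F(-105) + 20086) = sqrt(-41*(-105)**2 + 20086) = sqrt(-41*11025 + 20086) = sqrt(-452025 + 20086) = sqrt(-431939) = I*sqrt(431939)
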